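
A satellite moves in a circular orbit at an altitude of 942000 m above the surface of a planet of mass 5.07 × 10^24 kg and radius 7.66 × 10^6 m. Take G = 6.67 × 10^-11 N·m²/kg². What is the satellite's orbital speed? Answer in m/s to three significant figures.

6270 m/s

Orbital radius r = R + h = 7.66 × 10^6 + 942000 = 8.602 × 10^6 m.
Gravity supplies the centripetal force: G M m / r² = m v² / r, so v = √(GM/r).
v = √(6.67 × 10^-11 × 5.07 × 10^24 / 8.602 × 10^6) = √(3.931 × 10^7) = 6270 m/s.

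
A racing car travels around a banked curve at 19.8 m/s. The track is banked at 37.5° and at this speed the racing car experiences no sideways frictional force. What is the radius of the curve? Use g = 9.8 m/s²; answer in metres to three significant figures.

52.1 m

Frictionless banking: tanθ = v²/(rg), so r = v²/(g tanθ).
r = (19.8)²/(9.8 × tan 37.5°) = 392.0/(9.8 × 0.7673) = 392.0/7.520 = 52.13 m.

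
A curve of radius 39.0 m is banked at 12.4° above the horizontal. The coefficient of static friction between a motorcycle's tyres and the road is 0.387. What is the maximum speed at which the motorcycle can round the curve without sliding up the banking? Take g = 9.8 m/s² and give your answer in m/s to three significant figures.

At the maximum speed, friction acts down the slope at its limiting value f = μN. Radially (horizontal, toward centre): N sinθ + μN cosθ = mv²/r. Vertically: N cosθ − μN sinθ = mg.
Dividing: v² = r g (sinθ + μcosθ)/(cosθ − μsinθ).
sinθ + μcosθ = 0.2147 + 0.387×0.9767 = 0.5927; cosθ − μsinθ = 0.9767 − 0.387×0.2147 = 0.8936.
v² = 39.0 × 9.8 × 0.5927/0.8936 = 253.5 m²/s², so v = 15.92 m/s.

15.9 m/s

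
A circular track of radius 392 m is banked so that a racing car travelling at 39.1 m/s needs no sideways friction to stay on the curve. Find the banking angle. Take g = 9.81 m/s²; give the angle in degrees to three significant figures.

21.7°

For a frictionless banked turn: horizontally N sinθ = mv²/r and vertically N cosθ = mg.
Dividing: tanθ = v²/(r g) = (39.1)²/(392 × 9.81) = 1529/3846 = 0.3976.
θ = arctan(0.3976) = 21.68°.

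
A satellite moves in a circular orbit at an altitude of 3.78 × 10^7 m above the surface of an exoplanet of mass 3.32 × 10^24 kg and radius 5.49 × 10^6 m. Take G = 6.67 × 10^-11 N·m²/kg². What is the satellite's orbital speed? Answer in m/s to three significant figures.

Orbital radius r = R + h = 5.49 × 10^6 + 3.78 × 10^7 = 4.329 × 10^7 m.
Gravity supplies the centripetal force: G M m / r² = m v² / r, so v = √(GM/r).
v = √(6.67 × 10^-11 × 3.32 × 10^24 / 4.329 × 10^7) = √(5.115 × 10^6) = 2262 m/s.

2260 m/s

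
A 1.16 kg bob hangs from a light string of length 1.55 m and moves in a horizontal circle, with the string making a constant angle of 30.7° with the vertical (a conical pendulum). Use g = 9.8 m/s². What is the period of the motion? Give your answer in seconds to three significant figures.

2.32 s

r = L sinθ = 0.7913 m. From T sinθ = mω²r and T cosθ = mg: tanθ = ω²r/g, so ω² = g tanθ / r = g/(L cosθ).
ω = √(g/(L cosθ)) = √(9.8/(1.55 × 0.8599)) = √7.353 = 2.712 rad/s.
Period = 2π/ω = 2.317 s.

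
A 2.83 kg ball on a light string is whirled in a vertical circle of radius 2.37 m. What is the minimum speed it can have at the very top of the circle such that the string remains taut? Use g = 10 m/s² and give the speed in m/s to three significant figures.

4.87 m/s

At the highest point the centre is directly below, so both the weight and T act inward: T + mg = mv²/r.
At minimum speed T → 0, so mg = mv_min²/r ⇒ v_min = √(g r) = √(10.0 × 2.37) = 4.868 m/s.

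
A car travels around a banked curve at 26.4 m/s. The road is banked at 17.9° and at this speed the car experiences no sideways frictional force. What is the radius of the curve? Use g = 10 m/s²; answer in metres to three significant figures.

Frictionless banking: tanθ = v²/(rg), so r = v²/(g tanθ).
r = (26.4)²/(10.0 × tan 17.9°) = 697.0/(10.0 × 0.3230) = 697.0/3.230 = 215.8 m.

216 m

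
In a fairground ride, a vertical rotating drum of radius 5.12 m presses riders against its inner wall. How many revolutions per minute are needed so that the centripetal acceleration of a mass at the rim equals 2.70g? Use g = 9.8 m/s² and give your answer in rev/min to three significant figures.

21.7 rev/min

Require ω²r = 2.70g, so ω = √(2.70 × 9.8/5.12) = 2.273 rad/s.
In rev/min: ω × 60/(2π) = 2.273 × 60/(2π) = 21.71 rev/min.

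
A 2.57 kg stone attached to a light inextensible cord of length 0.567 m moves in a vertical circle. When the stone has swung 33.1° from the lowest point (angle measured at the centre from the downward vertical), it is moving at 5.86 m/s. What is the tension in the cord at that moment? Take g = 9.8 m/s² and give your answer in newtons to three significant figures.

Take the radial direction toward the centre of the circle as positive. The component of the weight along the string toward the centre is −mg cos φ (φ measured from the bottom), so Newton's second law along the string gives T − mg cos φ = m v²/r.
cos 33.1° = 0.8377, so T = m(v²/r + g cos φ) = 2.57 × ((5.86)²/0.567 + 9.8 × 0.8377) = 2.57 × (60.56 + (8.210)) = 2.57 × 68.77 = 176.7 N.

177 N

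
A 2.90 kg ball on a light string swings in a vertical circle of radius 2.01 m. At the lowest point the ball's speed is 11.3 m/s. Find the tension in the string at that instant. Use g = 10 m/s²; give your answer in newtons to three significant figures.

213 N

At the lowest point, T points up (toward the centre) and the weight mg points down (away from the centre), so the net inward force is T − mg = mv²/r.
T = m(v²/r + g) = 2.90 × ((11.3)²/2.01 + 10.0) = 2.90 × (63.53 + 10.0) = 2.90 × 73.53 = 213.2 N.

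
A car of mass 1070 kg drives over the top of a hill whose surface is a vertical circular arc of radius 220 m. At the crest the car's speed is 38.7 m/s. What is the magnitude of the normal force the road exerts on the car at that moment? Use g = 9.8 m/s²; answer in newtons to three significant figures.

At the crest the centripetal acceleration points downward (toward the centre of the arc), so mg − N = mv²/r.
N = m(g − v²/r) = 1070 × (9.8 − (38.7)²/220) = 1070 × (9.8 − 6.808) = 1070 × 2.992 = 3202 N.

3200 N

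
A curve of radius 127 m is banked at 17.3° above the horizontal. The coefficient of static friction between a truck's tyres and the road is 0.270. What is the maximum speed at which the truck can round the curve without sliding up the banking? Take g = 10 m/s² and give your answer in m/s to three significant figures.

28.4 m/s

At the maximum speed, friction acts down the slope at its limiting value f = μN. Radially (horizontal, toward centre): N sinθ + μN cosθ = mv²/r. Vertically: N cosθ − μN sinθ = mg.
Dividing: v² = r g (sinθ + μcosθ)/(cosθ − μsinθ).
sinθ + μcosθ = 0.2974 + 0.270×0.9548 = 0.5552; cosθ − μsinθ = 0.9548 − 0.270×0.2974 = 0.8745.
v² = 127 × 10.0 × 0.5552/0.8745 = 806.3 m²/s², so v = 28.39 m/s.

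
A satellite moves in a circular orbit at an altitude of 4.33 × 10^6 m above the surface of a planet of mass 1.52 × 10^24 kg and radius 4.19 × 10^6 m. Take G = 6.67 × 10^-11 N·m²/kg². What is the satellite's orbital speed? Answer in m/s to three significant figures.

3450 m/s

Orbital radius r = R + h = 4.19 × 10^6 + 4.33 × 10^6 = 8.520 × 10^6 m.
Gravity supplies the centripetal force: G M m / r² = m v² / r, so v = √(GM/r).
v = √(6.67 × 10^-11 × 1.52 × 10^24 / 8.520 × 10^6) = √(1.190 × 10^7) = 3450 m/s.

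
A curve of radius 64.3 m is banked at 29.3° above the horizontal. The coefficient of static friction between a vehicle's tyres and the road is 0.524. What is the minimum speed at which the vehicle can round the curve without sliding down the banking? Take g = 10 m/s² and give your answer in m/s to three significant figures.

At the minimum speed, friction acts up the slope at its limiting value f = μN. Radially (horizontal, toward centre): N sinθ − μN cosθ = mv²/r. Vertically: N cosθ + μN sinθ = mg.
Dividing: v² = r g (sinθ − μcosθ)/(cosθ + μsinθ).
sinθ − μcosθ = 0.4894 − 0.524×0.8721 = 0.03242; cosθ + μsinθ = 0.8721 + 0.524×0.4894 = 1.129.
v² = 64.3 × 10.0 × 0.03242/1.129 = 18.47 m²/s², so v = 4.298 m/s.

4.30 m/s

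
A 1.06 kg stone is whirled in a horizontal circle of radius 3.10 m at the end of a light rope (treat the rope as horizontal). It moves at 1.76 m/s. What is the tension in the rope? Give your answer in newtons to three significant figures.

1.06 N

The tension is the only horizontal force, so it supplies the full centripetal force: T = m v²/r = 1.06 × (1.760)²/3.10 = 1.06 × 3.098/3.10 = 1.059 N.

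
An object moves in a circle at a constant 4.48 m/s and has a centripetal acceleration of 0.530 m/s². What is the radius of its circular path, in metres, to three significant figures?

37.9 m

a_c = v²/r ⇒ r = v²/a_c = (4.48)²/0.530 = 20.07/0.530 = 37.87 m.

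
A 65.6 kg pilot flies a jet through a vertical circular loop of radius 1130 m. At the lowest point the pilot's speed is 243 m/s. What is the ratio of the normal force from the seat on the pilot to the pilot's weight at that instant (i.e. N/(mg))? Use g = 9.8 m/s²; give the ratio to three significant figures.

6.33

At the bottom, N − mg = mv²/r, so N = m(v²/r + g) and N/(mg) = v²/(rg) + 1 = (243)²/(1130 × 9.8) + 1 = 5.332 + 1 = 6.332.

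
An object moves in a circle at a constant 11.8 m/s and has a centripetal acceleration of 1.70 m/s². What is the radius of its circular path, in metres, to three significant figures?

a_c = v²/r ⇒ r = v²/a_c = (11.8)²/1.70 = 139.2/1.70 = 81.91 m.

81.9 m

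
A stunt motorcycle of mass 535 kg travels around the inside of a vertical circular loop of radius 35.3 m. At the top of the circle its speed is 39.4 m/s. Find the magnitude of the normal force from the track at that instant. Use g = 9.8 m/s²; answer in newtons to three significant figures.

At the top, both N and the weight mg point inward (toward the centre), so N + mg = mv²/r.
N = m(v²/r − g) = 535 × ((39.4)²/35.3 − 9.8) = 535 × (43.98 − 9.8) = 535 × 34.18 = 18280 N.

18300 N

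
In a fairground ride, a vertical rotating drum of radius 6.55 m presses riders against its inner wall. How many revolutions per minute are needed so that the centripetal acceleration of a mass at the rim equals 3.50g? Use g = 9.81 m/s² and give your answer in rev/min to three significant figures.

21.9 rev/min

Require ω²r = 3.50g, so ω = √(3.50 × 9.81/6.55) = 2.290 rad/s.
In rev/min: ω × 60/(2π) = 2.290 × 60/(2π) = 21.86 rev/min.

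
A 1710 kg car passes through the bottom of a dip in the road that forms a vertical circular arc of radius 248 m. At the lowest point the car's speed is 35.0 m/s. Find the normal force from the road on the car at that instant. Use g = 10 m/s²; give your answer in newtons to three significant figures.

At the lowest point, N points up (toward the centre) and the weight mg points down (away from the centre), so the net inward force is N − mg = mv²/r.
N = m(v²/r + g) = 1710 × ((35.0)²/248 + 10.0) = 1710 × (4.940 + 10.0) = 1710 × 14.94 = 25550 N.

25500 N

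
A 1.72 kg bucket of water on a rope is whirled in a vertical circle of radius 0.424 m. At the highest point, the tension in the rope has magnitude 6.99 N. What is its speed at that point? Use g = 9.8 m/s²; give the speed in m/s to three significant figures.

At the top, T + mg = mv²/r, so v = √(r(T/m + g)) = √(0.424 × (6.99/1.72 + 9.8)) = √(0.424 × 13.86) = √5.878 = 2.425 m/s.

2.42 m/s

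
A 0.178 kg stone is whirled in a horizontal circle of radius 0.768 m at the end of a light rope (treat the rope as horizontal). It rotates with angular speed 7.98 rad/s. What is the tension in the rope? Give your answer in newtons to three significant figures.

8.71 N

v = ωr = 7.98 × 0.768 = 6.129 m/s.
The tension is the only horizontal force, so it supplies the full centripetal force: T = m v²/r = 0.178 × (6.129)²/0.768 = 0.178 × 37.56/0.768 = 8.705 N.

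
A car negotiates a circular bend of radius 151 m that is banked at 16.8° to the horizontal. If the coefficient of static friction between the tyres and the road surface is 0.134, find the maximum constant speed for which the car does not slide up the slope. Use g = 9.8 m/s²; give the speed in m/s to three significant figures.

25.9 m/s

At the maximum speed, friction acts down the slope at its limiting value f = μN. Radially (horizontal, toward centre): N sinθ + μN cosθ = mv²/r. Vertically: N cosθ − μN sinθ = mg.
Dividing: v² = r g (sinθ + μcosθ)/(cosθ − μsinθ).
sinθ + μcosθ = 0.2890 + 0.134×0.9573 = 0.4173; cosθ − μsinθ = 0.9573 − 0.134×0.2890 = 0.9186.
v² = 151 × 9.8 × 0.4173/0.9186 = 672.3 m²/s², so v = 25.93 m/s.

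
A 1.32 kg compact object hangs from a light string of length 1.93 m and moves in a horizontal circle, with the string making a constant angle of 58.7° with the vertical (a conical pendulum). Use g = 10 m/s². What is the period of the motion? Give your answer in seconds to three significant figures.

1.99 s

r = L sinθ = 1.649 m. From T sinθ = mω²r and T cosθ = mg: tanθ = ω²r/g, so ω² = g tanθ / r = g/(L cosθ).
ω = √(g/(L cosθ)) = √(10.0/(1.93 × 0.5195)) = √9.973 = 3.158 rad/s.
Period = 2π/ω = 1.990 s.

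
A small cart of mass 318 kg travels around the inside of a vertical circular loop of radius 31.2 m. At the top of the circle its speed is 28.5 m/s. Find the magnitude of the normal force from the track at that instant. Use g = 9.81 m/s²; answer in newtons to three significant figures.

At the top, both N and the weight mg point inward (toward the centre), so N + mg = mv²/r.
N = m(v²/r − g) = 318 × ((28.5)²/31.2 − 9.81) = 318 × (26.03 − 9.81) = 318 × 16.22 = 5159 N.

5160 N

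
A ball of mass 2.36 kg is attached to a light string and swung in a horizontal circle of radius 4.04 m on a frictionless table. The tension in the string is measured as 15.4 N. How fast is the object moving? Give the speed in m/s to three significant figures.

T = m v²/r ⇒ v = √(T r / m) = √(15.4 × 4.04 / 2.36) = √26.36 = 5.134 m/s.

5.13 m/s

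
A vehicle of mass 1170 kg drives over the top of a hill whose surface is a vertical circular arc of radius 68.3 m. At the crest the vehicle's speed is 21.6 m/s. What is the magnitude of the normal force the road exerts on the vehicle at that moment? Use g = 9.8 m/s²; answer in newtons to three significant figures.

At the crest the centripetal acceleration points downward (toward the centre of the arc), so mg − N = mv²/r.
N = m(g − v²/r) = 1170 × (9.8 − (21.6)²/68.3) = 1170 × (9.8 − 6.831) = 1170 × 2.969 = 3474 N.

3470 N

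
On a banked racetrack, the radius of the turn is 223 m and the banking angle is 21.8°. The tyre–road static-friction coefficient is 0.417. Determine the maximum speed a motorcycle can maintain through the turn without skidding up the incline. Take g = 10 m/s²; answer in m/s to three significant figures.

46.8 m/s

At the maximum speed, friction acts down the slope at its limiting value f = μN. Radially (horizontal, toward centre): N sinθ + μN cosθ = mv²/r. Vertically: N cosθ − μN sinθ = mg.
Dividing: v² = r g (sinθ + μcosθ)/(cosθ − μsinθ).
sinθ + μcosθ = 0.3714 + 0.417×0.9285 = 0.7585; cosθ − μsinθ = 0.9285 − 0.417×0.3714 = 0.7736.
v² = 223 × 10.0 × 0.7585/0.7736 = 2187 m²/s², so v = 46.76 m/s.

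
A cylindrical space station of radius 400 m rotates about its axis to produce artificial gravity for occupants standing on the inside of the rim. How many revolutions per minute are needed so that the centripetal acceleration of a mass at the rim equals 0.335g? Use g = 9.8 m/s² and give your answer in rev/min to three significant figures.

0.865 rev/min

Require ω²r = 0.335g, so ω = √(0.335 × 9.8/400) = 0.09060 rad/s.
In rev/min: ω × 60/(2π) = 0.09060 × 60/(2π) = 0.8651 rev/min.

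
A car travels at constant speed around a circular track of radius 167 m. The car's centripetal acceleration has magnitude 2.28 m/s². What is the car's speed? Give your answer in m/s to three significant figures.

a_c = v²/r ⇒ v = √(a_c · r) = √(2.28 × 167) = √380.8 = 19.51 m/s.

19.5 m/s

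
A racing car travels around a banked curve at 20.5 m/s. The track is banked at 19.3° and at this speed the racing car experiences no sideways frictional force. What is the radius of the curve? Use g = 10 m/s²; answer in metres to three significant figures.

Frictionless banking: tanθ = v²/(rg), so r = v²/(g tanθ).
r = (20.5)²/(10.0 × tan 19.3°) = 420.2/(10.0 × 0.3502) = 420.2/3.502 = 120.0 m.

120 m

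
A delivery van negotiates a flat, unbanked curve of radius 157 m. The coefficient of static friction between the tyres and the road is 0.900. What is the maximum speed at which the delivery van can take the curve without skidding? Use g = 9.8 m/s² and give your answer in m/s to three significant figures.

Friction provides the centripetal force on a flat curve. At maximum speed it is at its limiting value: μ_s m g = m v²/r.
Mass cancels: v_max = √(μ_s g r) = √(0.900 × 9.8 × 157) = √1385 = 37.21 m/s.

37.2 m/s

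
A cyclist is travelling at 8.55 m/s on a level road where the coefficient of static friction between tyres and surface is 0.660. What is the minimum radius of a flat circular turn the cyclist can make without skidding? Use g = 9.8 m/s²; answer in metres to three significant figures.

At the limit, μ_s m g = m v²/r, so r_min = v²/(μ_s g) = (8.55)²/(0.660 × 9.8) = 73.10/6.468 = 11.30 m.

11.3 m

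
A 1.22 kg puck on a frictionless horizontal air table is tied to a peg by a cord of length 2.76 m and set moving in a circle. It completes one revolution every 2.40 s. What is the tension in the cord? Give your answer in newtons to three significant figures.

v = 2πr/T = 2π × 2.76/2.40 = 7.226 m/s.
The tension is the only horizontal force, so it supplies the full centripetal force: T = m v²/r = 1.22 × (7.226)²/2.76 = 1.22 × 52.21/2.76 = 23.08 N.

23.1 N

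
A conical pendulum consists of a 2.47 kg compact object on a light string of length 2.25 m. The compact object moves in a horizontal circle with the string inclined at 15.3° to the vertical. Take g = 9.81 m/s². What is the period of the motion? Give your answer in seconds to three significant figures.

r = L sinθ = 0.5937 m. From T sinθ = mω²r and T cosθ = mg: tanθ = ω²r/g, so ω² = g tanθ / r = g/(L cosθ).
ω = √(g/(L cosθ)) = √(9.81/(2.25 × 0.9646)) = √4.520 = 2.126 rad/s.
Period = 2π/ω = 2.955 s.

2.96 s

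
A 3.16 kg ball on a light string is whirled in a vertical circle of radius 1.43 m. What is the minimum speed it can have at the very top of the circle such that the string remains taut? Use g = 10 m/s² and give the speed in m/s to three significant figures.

At the highest point the centre is directly below, so both the weight and T act inward: T + mg = mv²/r.
At minimum speed T → 0, so mg = mv_min²/r ⇒ v_min = √(g r) = √(10.0 × 1.43) = 3.782 m/s.

3.78 m/s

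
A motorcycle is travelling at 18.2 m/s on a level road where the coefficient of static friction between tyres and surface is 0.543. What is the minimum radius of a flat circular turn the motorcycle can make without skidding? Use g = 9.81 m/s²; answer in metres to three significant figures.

At the limit, μ_s m g = m v²/r, so r_min = v²/(μ_s g) = (18.2)²/(0.543 × 9.81) = 331.2/5.327 = 62.18 m.

62.2 m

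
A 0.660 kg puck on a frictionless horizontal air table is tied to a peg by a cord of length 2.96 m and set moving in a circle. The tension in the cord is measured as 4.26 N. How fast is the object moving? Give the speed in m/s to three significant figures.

4.37 m/s

T = m v²/r ⇒ v = √(T r / m) = √(4.26 × 2.96 / 0.660) = √19.11 = 4.371 m/s.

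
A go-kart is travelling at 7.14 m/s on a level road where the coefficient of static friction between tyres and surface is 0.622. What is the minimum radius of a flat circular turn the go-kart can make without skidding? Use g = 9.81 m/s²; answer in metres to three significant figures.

At the limit, μ_s m g = m v²/r, so r_min = v²/(μ_s g) = (7.14)²/(0.622 × 9.81) = 50.98/6.102 = 8.355 m.

8.35 m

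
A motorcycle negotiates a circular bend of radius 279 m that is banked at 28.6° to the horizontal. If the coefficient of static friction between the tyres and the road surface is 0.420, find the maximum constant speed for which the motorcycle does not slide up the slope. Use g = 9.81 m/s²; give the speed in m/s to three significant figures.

58.5 m/s

At the maximum speed, friction acts down the slope at its limiting value f = μN. Radially (horizontal, toward centre): N sinθ + μN cosθ = mv²/r. Vertically: N cosθ − μN sinθ = mg.
Dividing: v² = r g (sinθ + μcosθ)/(cosθ − μsinθ).
sinθ + μcosθ = 0.4787 + 0.420×0.8780 = 0.8474; cosθ − μsinθ = 0.8780 − 0.420×0.4787 = 0.6769.
v² = 279 × 9.81 × 0.8474/0.6769 = 3426 m²/s², so v = 58.54 m/s.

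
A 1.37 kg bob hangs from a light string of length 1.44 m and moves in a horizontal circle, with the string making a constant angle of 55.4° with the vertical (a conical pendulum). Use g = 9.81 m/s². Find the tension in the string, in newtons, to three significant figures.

Vertically the bob has no acceleration, so T cosθ = mg.
T = mg/cosθ = 1.37 × 9.81 / cos 55.4° = 13.44/0.5678 = 23.67 N.

23.7 N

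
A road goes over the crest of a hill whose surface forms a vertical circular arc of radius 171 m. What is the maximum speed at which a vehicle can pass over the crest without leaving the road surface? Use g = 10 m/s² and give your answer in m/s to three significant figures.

41.4 m/s

At the crest the centre of the circle is below the vehicle, so the net downward (centripetal) force is mg − N = mv²/r.
The vehicle leaves the road when N → 0, giving v_max = √(g r) = √(10.0 × 171) = 41.35 m/s.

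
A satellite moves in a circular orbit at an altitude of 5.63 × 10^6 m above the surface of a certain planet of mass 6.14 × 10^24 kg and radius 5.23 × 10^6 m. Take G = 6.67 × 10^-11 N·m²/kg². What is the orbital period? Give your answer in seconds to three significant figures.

r = R + h = 5.23 × 10^6 + 5.63 × 10^6 = 1.086 × 10^7 m. Gravity provides the centripetal force: G M m / r² = m v² / r ⇒ v = √(GM/r) = 6141 m/s.
T = 2πr/v = 2π × 1.086 × 10^7 / 6141 = 11110 s.

11100 s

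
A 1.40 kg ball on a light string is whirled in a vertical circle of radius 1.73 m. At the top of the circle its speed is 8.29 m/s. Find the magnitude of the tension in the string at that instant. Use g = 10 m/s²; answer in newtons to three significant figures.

At the top, both T and the weight mg point inward (toward the centre), so T + mg = mv²/r.
T = m(v²/r − g) = 1.40 × ((8.29)²/1.73 − 10.0) = 1.40 × (39.72 − 10.0) = 1.40 × 29.72 = 41.61 N.

41.6 N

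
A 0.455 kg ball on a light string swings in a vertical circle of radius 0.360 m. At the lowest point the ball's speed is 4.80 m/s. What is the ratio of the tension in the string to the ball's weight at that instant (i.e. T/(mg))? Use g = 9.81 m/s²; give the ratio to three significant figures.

At the bottom, T − mg = mv²/r, so T = m(v²/r + g) and T/(mg) = v²/(rg) + 1 = (4.80)²/(0.360 × 9.81) + 1 = 6.524 + 1 = 7.524.

7.52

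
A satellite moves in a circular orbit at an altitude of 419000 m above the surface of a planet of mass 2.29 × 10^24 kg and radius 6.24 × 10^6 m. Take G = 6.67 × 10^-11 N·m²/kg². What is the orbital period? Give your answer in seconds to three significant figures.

r = R + h = 6.24 × 10^6 + 419000 = 6.659 × 10^6 m. Gravity provides the centripetal force: G M m / r² = m v² / r ⇒ v = √(GM/r) = 4789 m/s.
T = 2πr/v = 2π × 6.659 × 10^6 / 4789 = 8736 s.

8740 s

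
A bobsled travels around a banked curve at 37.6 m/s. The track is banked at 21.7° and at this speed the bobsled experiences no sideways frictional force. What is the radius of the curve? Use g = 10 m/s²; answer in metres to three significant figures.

355 m

Frictionless banking: tanθ = v²/(rg), so r = v²/(g tanθ).
r = (37.6)²/(10.0 × tan 21.7°) = 1414/(10.0 × 0.3979) = 1414/3.979 = 355.3 m.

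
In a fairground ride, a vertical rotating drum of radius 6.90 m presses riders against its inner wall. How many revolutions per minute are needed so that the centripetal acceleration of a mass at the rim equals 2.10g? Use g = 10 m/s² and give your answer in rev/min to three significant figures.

Require ω²r = 2.10g, so ω = √(2.10 × 10.0/6.90) = 1.745 rad/s.
In rev/min: ω × 60/(2π) = 1.745 × 60/(2π) = 16.66 rev/min.

16.7 rev/min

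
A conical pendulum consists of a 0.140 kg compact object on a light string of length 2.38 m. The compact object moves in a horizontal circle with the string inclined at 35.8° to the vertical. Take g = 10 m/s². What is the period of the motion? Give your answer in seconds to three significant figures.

r = L sinθ = 1.392 m. From T sinθ = mω²r and T cosθ = mg: tanθ = ω²r/g, so ω² = g tanθ / r = g/(L cosθ).
ω = √(g/(L cosθ)) = √(10.0/(2.38 × 0.8111)) = √5.180 = 2.276 rad/s.
Period = 2π/ω = 2.761 s.

2.76 s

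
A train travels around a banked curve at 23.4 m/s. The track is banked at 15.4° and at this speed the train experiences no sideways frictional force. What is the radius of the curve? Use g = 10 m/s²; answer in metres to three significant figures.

Frictionless banking: tanθ = v²/(rg), so r = v²/(g tanθ).
r = (23.4)²/(10.0 × tan 15.4°) = 547.6/(10.0 × 0.2754) = 547.6/2.754 = 198.8 m.

199 m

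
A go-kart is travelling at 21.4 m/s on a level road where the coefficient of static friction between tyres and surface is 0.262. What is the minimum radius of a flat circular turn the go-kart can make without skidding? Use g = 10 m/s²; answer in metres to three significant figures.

175 m

At the limit, μ_s m g = m v²/r, so r_min = v²/(μ_s g) = (21.4)²/(0.262 × 10.0) = 458.0/2.620 = 174.8 m.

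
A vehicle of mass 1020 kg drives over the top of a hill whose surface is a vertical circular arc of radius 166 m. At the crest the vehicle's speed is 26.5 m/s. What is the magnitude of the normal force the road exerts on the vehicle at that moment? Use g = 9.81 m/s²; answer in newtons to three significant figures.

At the crest the centripetal acceleration points downward (toward the centre of the arc), so mg − N = mv²/r.
N = m(g − v²/r) = 1020 × (9.81 − (26.5)²/166) = 1020 × (9.81 − 4.230) = 1020 × 5.580 = 5691 N.

5690 N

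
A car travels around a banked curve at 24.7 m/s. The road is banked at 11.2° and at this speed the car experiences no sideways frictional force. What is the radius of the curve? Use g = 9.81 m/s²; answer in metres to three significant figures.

Frictionless banking: tanθ = v²/(rg), so r = v²/(g tanθ).
r = (24.7)²/(9.81 × tan 11.2°) = 610.1/(9.81 × 0.1980) = 610.1/1.942 = 314.1 m.

314 m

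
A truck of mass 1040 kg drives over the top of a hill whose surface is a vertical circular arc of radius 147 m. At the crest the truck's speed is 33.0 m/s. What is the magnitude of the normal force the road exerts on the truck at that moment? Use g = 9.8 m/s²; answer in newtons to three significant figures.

2490 N

At the crest the centripetal acceleration points downward (toward the centre of the arc), so mg − N = mv²/r.
N = m(g − v²/r) = 1040 × (9.8 − (33.0)²/147) = 1040 × (9.8 − 7.408) = 1040 × 2.392 = 2488 N.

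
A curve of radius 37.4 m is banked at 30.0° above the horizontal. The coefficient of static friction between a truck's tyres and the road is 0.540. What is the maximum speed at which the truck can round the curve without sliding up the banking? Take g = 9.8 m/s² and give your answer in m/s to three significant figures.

24.4 m/s

At the maximum speed, friction acts down the slope at its limiting value f = μN. Radially (horizontal, toward centre): N sinθ + μN cosθ = mv²/r. Vertically: N cosθ − μN sinθ = mg.
Dividing: v² = r g (sinθ + μcosθ)/(cosθ − μsinθ).
sinθ + μcosθ = 0.5000 + 0.540×0.8660 = 0.9677; cosθ − μsinθ = 0.8660 − 0.540×0.5000 = 0.5960.
v² = 37.4 × 9.8 × 0.9677/0.5960 = 595.0 m²/s², so v = 24.39 m/s.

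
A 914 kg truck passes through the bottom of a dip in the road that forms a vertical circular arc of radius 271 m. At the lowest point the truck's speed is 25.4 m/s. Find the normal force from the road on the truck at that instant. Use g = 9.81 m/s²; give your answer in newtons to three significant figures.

11100 N

At the lowest point, N points up (toward the centre) and the weight mg points down (away from the centre), so the net inward force is N − mg = mv²/r.
N = m(v²/r + g) = 914 × ((25.4)²/271 + 9.81) = 914 × (2.381 + 9.81) = 914 × 12.19 = 11140 N.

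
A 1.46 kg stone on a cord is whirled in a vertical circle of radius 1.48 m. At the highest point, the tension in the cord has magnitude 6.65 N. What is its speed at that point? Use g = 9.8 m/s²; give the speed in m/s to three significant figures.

At the top, T + mg = mv²/r, so v = √(r(T/m + g)) = √(1.48 × (6.65/1.46 + 9.8)) = √(1.48 × 14.35) = √21.25 = 4.609 m/s.

4.61 m/s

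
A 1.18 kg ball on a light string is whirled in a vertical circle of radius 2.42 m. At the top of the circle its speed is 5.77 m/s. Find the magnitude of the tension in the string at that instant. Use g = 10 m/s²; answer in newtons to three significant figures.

4.43 N

At the top, both T and the weight mg point inward (toward the centre), so T + mg = mv²/r.
T = m(v²/r − g) = 1.18 × ((5.77)²/2.42 − 10.0) = 1.18 × (13.76 − 10.0) = 1.18 × 3.757 = 4.434 N.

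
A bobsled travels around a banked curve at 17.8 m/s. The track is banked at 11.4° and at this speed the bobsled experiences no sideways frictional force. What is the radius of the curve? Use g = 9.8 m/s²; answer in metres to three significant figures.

160 m

Frictionless banking: tanθ = v²/(rg), so r = v²/(g tanθ).
r = (17.8)²/(9.8 × tan 11.4°) = 316.8/(9.8 × 0.2016) = 316.8/1.976 = 160.3 m.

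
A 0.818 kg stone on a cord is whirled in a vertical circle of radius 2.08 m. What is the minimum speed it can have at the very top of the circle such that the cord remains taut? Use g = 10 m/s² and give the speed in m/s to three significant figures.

4.56 m/s

At the top, both weight mg and T point toward the centre: T + mg = mv²/r.
At minimum speed T → 0, so mg = mv_min²/r ⇒ v_min = √(g r) = √(10.0 × 2.08) = 4.561 m/s.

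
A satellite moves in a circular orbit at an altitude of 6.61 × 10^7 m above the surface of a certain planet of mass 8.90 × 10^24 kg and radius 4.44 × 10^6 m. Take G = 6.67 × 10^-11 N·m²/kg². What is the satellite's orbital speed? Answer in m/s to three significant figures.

Orbital radius r = R + h = 4.44 × 10^6 + 6.61 × 10^7 = 7.054 × 10^7 m.
Gravity supplies the centripetal force: G M m / r² = m v² / r, so v = √(GM/r).
v = √(6.67 × 10^-11 × 8.90 × 10^24 / 7.054 × 10^7) = √(8.416 × 10^6) = 2901 m/s.

2900 m/s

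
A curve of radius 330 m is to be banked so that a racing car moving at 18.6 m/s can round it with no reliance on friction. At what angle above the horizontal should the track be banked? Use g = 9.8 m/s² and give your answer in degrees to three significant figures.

For a frictionless banked turn: horizontally N sinθ = mv²/r and vertically N cosθ = mg.
Dividing: tanθ = v²/(r g) = (18.6)²/(330 × 9.8) = 346.0/3234 = 0.1070.
θ = arctan(0.1070) = 6.106°.

6.11°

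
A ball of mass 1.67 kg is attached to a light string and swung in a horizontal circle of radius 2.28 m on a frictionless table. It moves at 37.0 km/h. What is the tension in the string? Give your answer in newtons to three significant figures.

v = 37.0 km/h = 37.0/3.6 = 10.28 m/s.
The tension is the only horizontal force, so it supplies the full centripetal force: T = m v²/r = 1.67 × (10.28)²/2.28 = 1.67 × 105.6/2.28 = 77.37 N.

77.4 N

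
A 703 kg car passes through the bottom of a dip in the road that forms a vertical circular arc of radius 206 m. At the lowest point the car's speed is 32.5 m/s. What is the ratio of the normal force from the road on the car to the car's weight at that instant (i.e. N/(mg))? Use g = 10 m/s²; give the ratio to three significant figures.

1.51

At the bottom, N − mg = mv²/r, so N = m(v²/r + g) and N/(mg) = v²/(rg) + 1 = (32.5)²/(206 × 10.0) + 1 = 0.5127 + 1 = 1.513.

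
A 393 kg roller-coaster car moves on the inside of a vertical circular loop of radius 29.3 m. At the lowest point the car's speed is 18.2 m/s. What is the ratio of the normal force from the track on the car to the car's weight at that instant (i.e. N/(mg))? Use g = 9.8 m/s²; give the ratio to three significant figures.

At the bottom, N − mg = mv²/r, so N = m(v²/r + g) and N/(mg) = v²/(rg) + 1 = (18.2)²/(29.3 × 9.8) + 1 = 1.154 + 1 = 2.154.

2.15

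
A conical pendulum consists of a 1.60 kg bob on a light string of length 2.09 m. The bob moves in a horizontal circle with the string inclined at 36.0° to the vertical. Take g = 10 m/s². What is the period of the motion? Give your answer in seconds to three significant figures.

2.58 s

r = L sinθ = 1.228 m. From T sinθ = mω²r and T cosθ = mg: tanθ = ω²r/g, so ω² = g tanθ / r = g/(L cosθ).
ω = √(g/(L cosθ)) = √(10.0/(2.09 × 0.8090)) = √5.914 = 2.432 rad/s.
Period = 2π/ω = 2.584 s.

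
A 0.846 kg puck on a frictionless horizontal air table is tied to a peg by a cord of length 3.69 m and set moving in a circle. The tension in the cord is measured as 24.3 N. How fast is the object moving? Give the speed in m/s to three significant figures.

10.3 m/s

T = m v²/r ⇒ v = √(T r / m) = √(24.3 × 3.69 / 0.846) = √106.0 = 10.30 m/s.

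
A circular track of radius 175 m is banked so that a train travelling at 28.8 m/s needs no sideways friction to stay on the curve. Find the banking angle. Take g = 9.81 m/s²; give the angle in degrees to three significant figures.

For a frictionless banked turn: horizontally N sinθ = mv²/r and vertically N cosθ = mg.
Dividing: tanθ = v²/(r g) = (28.8)²/(175 × 9.81) = 829.4/1717 = 0.4831.
θ = arctan(0.4831) = 25.79°.

25.8°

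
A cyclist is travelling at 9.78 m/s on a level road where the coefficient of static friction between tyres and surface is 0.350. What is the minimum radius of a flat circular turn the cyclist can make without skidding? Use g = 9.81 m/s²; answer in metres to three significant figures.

At the limit, μ_s m g = m v²/r, so r_min = v²/(μ_s g) = (9.78)²/(0.350 × 9.81) = 95.65/3.434 = 27.86 m.

27.9 m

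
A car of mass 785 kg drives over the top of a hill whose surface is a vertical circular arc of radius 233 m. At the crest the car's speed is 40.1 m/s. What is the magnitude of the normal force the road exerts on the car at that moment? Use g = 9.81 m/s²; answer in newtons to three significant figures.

2280 N

At the crest the centripetal acceleration points downward (toward the centre of the arc), so mg − N = mv²/r.
N = m(g − v²/r) = 785 × (9.81 − (40.1)²/233) = 785 × (9.81 − 6.901) = 785 × 2.909 = 2283 N.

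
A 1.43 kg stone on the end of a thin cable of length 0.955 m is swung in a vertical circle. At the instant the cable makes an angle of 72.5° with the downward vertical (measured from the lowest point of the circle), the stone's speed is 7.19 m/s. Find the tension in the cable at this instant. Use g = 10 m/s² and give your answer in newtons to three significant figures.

Take the radial direction toward the centre of the circle as positive. The component of the weight along the string toward the centre is −mg cos φ (φ measured from the bottom), so Newton's second law along the string gives T − mg cos φ = m v²/r.
cos 72.5° = 0.3007, so T = m(v²/r + g cos φ) = 1.43 × ((7.19)²/0.955 + 10.0 × 0.3007) = 1.43 × (54.13 + (3.007)) = 1.43 × 57.14 = 81.71 N.

81.7 N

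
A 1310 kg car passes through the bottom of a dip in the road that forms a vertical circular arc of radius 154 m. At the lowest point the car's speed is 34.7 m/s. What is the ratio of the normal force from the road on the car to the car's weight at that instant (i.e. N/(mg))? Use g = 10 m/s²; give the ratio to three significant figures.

1.78

At the bottom, N − mg = mv²/r, so N = m(v²/r + g) and N/(mg) = v²/(rg) + 1 = (34.7)²/(154 × 10.0) + 1 = 0.7819 + 1 = 1.782.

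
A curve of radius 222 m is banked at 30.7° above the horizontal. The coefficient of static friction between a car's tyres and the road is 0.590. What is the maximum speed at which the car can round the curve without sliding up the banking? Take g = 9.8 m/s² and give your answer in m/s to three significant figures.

At the maximum speed, friction acts down the slope at its limiting value f = μN. Radially (horizontal, toward centre): N sinθ + μN cosθ = mv²/r. Vertically: N cosθ − μN sinθ = mg.
Dividing: v² = r g (sinθ + μcosθ)/(cosθ − μsinθ).
sinθ + μcosθ = 0.5105 + 0.590×0.8599 = 1.018; cosθ − μsinθ = 0.8599 − 0.590×0.5105 = 0.5586.
v² = 222 × 9.8 × 1.018/0.5586 = 3964 m²/s², so v = 62.96 m/s.

63.0 m/s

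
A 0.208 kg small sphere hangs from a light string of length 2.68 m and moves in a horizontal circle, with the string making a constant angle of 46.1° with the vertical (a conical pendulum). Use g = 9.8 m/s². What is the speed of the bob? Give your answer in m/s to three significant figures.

4.43 m/s

The radius of the circle is r = L sinθ = 2.68 × sin 46.1° = 1.931 m.
Horizontally T sinθ = mv²/r and vertically T cosθ = mg, so tanθ = v²/(rg).
v = √(r g tanθ) = √(1.931 × 9.8 × 1.039) = √19.67 = 4.435 m/s.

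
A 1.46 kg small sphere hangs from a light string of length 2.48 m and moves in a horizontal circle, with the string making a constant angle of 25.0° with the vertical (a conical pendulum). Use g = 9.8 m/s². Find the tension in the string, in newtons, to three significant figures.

15.8 N

Vertically the bob has no acceleration, so T cosθ = mg.
T = mg/cosθ = 1.46 × 9.8 / cos 25.0° = 14.31/0.9063 = 15.79 N.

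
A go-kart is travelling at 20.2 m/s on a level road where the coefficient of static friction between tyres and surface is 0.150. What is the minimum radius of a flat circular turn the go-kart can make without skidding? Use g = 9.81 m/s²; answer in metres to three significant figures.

277 m

At the limit, μ_s m g = m v²/r, so r_min = v²/(μ_s g) = (20.2)²/(0.150 × 9.81) = 408.0/1.472 = 277.3 m.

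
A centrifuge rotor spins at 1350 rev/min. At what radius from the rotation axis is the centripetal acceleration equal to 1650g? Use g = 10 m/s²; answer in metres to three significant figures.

ω = 1350 rev/min × 2π/60 = 141.4 rad/s.
a_c = ω²r = 1650g ⇒ r = 1650 × 10.0 / (141.4)² = 16500/19990 = 0.8256 m.

0.826 m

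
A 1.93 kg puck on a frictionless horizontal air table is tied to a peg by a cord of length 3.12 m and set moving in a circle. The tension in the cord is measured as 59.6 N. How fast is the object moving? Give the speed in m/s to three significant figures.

9.82 m/s

T = m v²/r ⇒ v = √(T r / m) = √(59.6 × 3.12 / 1.93) = √96.35 = 9.816 m/s.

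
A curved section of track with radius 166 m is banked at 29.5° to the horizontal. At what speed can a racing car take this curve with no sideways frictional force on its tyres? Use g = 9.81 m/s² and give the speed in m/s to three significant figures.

30.4 m/s

On a frictionless banked curve, N sinθ = mv²/r and N cosθ = mg, so tanθ = v²/(rg).
v = √(r g tanθ) = √(166 × 9.81 × tan 29.5°) = √(166 × 9.81 × 0.5658) = √921.3 = 30.35 m/s.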